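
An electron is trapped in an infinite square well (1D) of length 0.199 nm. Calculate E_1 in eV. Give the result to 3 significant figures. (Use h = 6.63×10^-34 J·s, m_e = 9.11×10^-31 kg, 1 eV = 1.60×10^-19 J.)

E_1 = 9.52 eV

For an infinite well E_n = n²h²/(8m_eL²), so E_1 = h²/(8m_eL²) = (6.63×10^-34)²/(8·9.11×10^-31·(1.99×10^-10 m)²) = 1.523×10^-18 J.
Converting, E_1 = 1.523×10^-18 J / (1.60×10^-19 J/eV) = 9.52 eV.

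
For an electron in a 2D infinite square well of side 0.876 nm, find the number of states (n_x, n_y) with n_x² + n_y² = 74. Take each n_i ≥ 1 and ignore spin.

The level has n_x² + n_y² = 74. The ordered positive-integer solutions are (5, 7), (7, 5).
That gives 2 states.

degeneracy = 2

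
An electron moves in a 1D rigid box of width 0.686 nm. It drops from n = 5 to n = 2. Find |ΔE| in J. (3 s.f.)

E_1 = h²/(8m_eL²) = 1.280×10^-19 J.
|ΔE| = |5² − 2²|·E_1 = 21·1.280×10^-19 J = 2.69×10^-18 J.

|ΔE| = 2.69×10^-18 J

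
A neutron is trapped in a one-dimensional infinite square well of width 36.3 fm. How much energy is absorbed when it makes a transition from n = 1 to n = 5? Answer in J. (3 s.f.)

|ΔE| = 5.97×10^-13 J

E_1 = h²/(8m_nL²) = 2.486×10^-14 J.
|ΔE| = |1² − 5²|·E_1 = 24·2.486×10^-14 J = 5.97×10^-13 J.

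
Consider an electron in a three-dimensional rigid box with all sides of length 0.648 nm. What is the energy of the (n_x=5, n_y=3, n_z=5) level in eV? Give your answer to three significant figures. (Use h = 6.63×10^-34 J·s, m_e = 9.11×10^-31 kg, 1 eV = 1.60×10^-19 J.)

For a 3D rectangular well E = (h²/8m_e)·Σ n_i²/L_i² = (6.63×10^-34)²/(8·9.11×10^-31) · [5²/(0.648 nm)² + 3²/(0.648 nm)² + 5²/(0.648 nm)²].
Evaluating gives E = 8.475×10^-18 J = 53.0 eV.

E = 53.0 eV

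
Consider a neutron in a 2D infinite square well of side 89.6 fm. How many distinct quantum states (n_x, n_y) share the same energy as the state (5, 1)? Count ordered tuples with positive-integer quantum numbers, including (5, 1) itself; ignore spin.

The level has n_x² + n_y² = 26. The ordered positive-integer solutions are (1, 5), (5, 1).
That gives 2 states.

degeneracy = 2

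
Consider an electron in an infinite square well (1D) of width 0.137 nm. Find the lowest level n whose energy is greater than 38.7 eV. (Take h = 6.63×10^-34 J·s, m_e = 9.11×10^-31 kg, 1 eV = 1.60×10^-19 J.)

n = 2

E_1 = h²/(8m_eL²) = 3.213×10^-18 J = 20.08 eV.
Need n² > 38.7/20.08 = 1.927, i.e. n > 1.388.
The smallest integer satisfying this is n = 2.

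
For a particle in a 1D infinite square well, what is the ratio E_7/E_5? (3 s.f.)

E_n ∝ n², so E_7/E_5 = 7²/5² = 49/25 = 1.96.

1.96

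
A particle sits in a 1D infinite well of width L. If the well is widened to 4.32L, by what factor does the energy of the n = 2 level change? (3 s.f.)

E_n ∝ 1/L², so the energy scales by 1/4.32² = 0.0536.

0.0536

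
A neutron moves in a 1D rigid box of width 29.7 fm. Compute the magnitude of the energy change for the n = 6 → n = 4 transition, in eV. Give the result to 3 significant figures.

E_1 = h²/(8m_nL²) = 3.714×10^-14 J.
|ΔE| = |6² − 4²|·E_1 = 20·3.714×10^-14 J = 7.428×10^-13 J = 4.64×10^6 eV.

|ΔE| = 4.64×10^6 eV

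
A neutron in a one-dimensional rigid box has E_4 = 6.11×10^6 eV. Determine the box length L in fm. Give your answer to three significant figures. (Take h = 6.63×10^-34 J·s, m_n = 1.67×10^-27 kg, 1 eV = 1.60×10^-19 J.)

From E_n = n²h²/(8m_nL²), L = n·h/√(8m_nE_n).
E_4 = 6.11×10^6 eV = 9.776×10^-13 J, so L = 4·6.63×10^-34/√(8·1.67×10^-27·9.776×10^-13) = 2.32×10^-14 m = 23.2 fm.

L = 23.2 fm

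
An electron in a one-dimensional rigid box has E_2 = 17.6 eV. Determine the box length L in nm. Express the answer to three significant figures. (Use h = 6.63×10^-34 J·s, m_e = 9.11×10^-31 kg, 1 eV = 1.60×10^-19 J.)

L = 0.293 nm

From E_n = n²h²/(8m_eL²), L = n·h/√(8m_eE_n).
E_2 = 17.6 eV = 2.816×10^-18 J, so L = 2·6.63×10^-34/√(8·9.11×10^-31·2.816×10^-18) = 2.93×10^-10 m = 0.293 nm.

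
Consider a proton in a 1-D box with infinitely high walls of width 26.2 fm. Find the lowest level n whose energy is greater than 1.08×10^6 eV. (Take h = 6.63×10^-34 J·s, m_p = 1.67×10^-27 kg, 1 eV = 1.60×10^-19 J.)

n = 2

E_1 = h²/(8m_pL²) = 4.793×10^-14 J = 2.996×10^5 eV.
Need n² > 1.08×10^6/2.996×10^5 = 3.605, i.e. n > 1.899.
The smallest integer satisfying this is n = 2.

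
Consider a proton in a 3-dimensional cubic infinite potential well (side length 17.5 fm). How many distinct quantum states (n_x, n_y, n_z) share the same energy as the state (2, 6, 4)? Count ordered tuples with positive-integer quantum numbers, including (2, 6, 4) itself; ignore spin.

degeneracy = 6

The level has n_x² + n_y² + n_z² = 56. The ordered positive-integer solutions are (2, 4, 6), (2, 6, 4), (4, 2, 6), (4, 6, 2), (6, 2, 4), (6, 4, 2).
That gives 6 states.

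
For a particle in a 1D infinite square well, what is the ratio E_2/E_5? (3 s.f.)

E_n ∝ n², so E_2/E_5 = 2²/5² = 4/25 = 0.160.

0.160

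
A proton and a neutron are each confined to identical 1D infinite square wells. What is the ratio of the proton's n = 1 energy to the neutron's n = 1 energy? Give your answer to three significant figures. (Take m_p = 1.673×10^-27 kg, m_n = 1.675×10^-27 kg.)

1.00

E_n ∝ 1/m at fixed n and L, so the ratio is m_n/m_p = 1.675×10^-27/1.673×10^-27 = 1.00.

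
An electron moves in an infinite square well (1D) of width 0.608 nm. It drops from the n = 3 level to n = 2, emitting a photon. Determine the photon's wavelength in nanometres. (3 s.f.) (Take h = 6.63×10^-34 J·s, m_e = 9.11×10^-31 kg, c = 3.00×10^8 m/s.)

λ = 244 nm

E_1 = h²/(8m_eL²) = 1.632×10^-19 J, so ΔE = (3² − 2²)E_1 = 8.160×10^-19 J.
λ = hc/ΔE = (6.63×10^-34·3.00×10^8)/8.160×10^-19 = 2.44×10^-7 m = 244 nm.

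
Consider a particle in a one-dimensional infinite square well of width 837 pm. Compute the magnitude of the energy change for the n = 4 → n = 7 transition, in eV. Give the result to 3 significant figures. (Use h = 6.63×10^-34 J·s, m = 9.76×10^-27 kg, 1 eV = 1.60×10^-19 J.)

E_1 = h²/(8mL²) = 8.036×10^-24 J.
|ΔE| = |4² − 7²|·E_1 = 33·8.036×10^-24 J = 2.652×10^-22 J = 0.00166 eV.

|ΔE| = 0.00166 eV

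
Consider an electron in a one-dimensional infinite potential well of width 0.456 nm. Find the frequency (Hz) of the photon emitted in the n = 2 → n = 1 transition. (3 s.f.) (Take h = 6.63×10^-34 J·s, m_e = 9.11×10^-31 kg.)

E_1 = h²/(8m_eL²) = 2.901×10^-19 J and ΔE = (2² − 1²)E_1 = 8.703×10^-19 J.
f = ΔE/h = 8.703×10^-19/6.63×10^-34 = 1.31×10^15 Hz.

f = 1.31×10^15 Hz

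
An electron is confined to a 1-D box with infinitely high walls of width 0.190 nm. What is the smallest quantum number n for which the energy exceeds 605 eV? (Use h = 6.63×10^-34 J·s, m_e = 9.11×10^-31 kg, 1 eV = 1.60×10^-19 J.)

E_1 = h²/(8m_eL²) = 1.671×10^-18 J = 10.44 eV.
Need n² > 605/10.44 = 57.95, i.e. n > 7.612.
The smallest integer satisfying this is n = 8.

n = 8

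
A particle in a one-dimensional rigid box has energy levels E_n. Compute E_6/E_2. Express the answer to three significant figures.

9.00

E_n ∝ n², so E_6/E_2 = 6²/2² = 36/4 = 9.00.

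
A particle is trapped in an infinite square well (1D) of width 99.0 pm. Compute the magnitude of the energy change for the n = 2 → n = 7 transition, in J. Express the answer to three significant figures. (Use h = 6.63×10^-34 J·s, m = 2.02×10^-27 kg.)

|ΔE| = 1.25×10^-19 J

E_1 = h²/(8mL²) = 2.775×10^-21 J.
|ΔE| = |2² − 7²|·E_1 = 45·2.775×10^-21 J = 1.25×10^-19 J.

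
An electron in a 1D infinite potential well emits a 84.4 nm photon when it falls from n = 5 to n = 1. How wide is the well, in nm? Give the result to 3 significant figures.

The photon carries ΔE = hc/λ = 6.626×10^-34·2.998×10^8/8.44×10^-8 m = 2.354×10^-18 J.
Since ΔE = (5² − 1²)E_1, E_1 = 9.808×10^-20 J, and L = h/√(8m_eE_1) = 7.84×10^-10 m = 0.784 nm.

L = 0.784 nm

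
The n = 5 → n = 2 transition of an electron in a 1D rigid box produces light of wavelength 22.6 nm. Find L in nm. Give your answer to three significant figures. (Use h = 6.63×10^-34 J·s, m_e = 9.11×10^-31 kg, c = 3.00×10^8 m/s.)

L = 0.379 nm

The photon carries ΔE = hc/λ = 6.63×10^-34·3.00×10^8/2.26×10^-8 m = 8.801×10^-18 J.
Since ΔE = (5² − 2²)E_1, E_1 = 4.191×10^-19 J, and L = h/√(8m_eE_1) = 3.79×10^-10 m = 0.379 nm.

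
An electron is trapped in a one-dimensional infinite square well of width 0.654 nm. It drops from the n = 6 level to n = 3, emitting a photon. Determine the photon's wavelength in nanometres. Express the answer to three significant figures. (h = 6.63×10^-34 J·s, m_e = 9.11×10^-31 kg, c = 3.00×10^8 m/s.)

λ = 52.2 nm

E_1 = h²/(8m_eL²) = 1.410×10^-19 J, so ΔE = (6² − 3²)E_1 = 3.807×10^-18 J.
λ = hc/ΔE = (6.63×10^-34·3.00×10^8)/3.807×10^-18 = 5.22×10^-8 m = 52.2 nm.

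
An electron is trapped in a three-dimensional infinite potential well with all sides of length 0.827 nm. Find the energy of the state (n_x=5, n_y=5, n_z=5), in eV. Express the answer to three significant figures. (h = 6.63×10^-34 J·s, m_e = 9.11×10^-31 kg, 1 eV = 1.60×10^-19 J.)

E = 41.3 eV

For a 3D rectangular well E = (h²/8m_e)·Σ n_i²/L_i² = (6.63×10^-34)²/(8·9.11×10^-31) · [5²/(0.827 nm)² + 5²/(0.827 nm)² + 5²/(0.827 nm)²].
Evaluating gives E = 6.614×10^-18 J = 41.3 eV.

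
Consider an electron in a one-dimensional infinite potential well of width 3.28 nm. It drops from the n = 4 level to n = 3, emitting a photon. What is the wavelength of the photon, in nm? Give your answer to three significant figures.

E_1 = h²/(8m_eL²) = 5.600×10^-21 J, so ΔE = (4² − 3²)E_1 = 3.920×10^-20 J.
λ = hc/ΔE = (6.626×10^-34·2.998×10^8)/3.920×10^-20 = 5.07×10^-6 m = 5.07×10^3 nm.

λ = 5.07×10^3 nm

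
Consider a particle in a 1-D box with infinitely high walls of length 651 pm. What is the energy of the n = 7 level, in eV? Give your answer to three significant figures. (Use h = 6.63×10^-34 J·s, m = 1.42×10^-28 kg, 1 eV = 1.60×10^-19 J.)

E_7 = 0.280 eV

For an infinite well E_n = n²h²/(8mL²), so E_1 = h²/(8mL²) = (6.63×10^-34)²/(8·1.42×10^-28·(6.51×10^-10 m)²) = 9.130×10^-22 J.
Then E_7 = 7²·E_1 = 49·9.130×10^-22 J = 4.474×10^-20 J.
Converting, E_7 = 4.474×10^-20 J / (1.60×10^-19 J/eV) = 0.280 eV.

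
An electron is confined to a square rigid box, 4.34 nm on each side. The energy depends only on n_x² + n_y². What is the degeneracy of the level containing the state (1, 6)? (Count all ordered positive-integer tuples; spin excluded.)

The level has n_x² + n_y² = 37. The ordered positive-integer solutions are (1, 6), (6, 1).
That gives 2 states.

degeneracy = 2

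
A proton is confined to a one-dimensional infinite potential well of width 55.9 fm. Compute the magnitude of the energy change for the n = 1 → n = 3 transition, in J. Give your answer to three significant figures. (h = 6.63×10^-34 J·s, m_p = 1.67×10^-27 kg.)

E_1 = h²/(8m_pL²) = 1.053×10^-14 J.
|ΔE| = |1² − 3²|·E_1 = 8·1.053×10^-14 J = 8.42×10^-14 J.

|ΔE| = 8.42×10^-14 J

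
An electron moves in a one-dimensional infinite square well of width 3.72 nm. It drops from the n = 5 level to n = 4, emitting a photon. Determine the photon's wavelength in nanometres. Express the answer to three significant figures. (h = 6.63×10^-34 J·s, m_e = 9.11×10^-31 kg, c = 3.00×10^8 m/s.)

λ = 5.07×10^3 nm

E_1 = h²/(8m_eL²) = 4.358×10^-21 J, so ΔE = (5² − 4²)E_1 = 3.922×10^-20 J.
λ = hc/ΔE = (6.63×10^-34·3.00×10^8)/3.922×10^-20 = 5.07×10^-6 m = 5.07×10^3 nm.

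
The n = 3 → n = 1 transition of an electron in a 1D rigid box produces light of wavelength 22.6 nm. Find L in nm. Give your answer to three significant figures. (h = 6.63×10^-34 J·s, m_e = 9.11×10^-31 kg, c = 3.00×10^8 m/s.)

L = 0.234 nm

The photon carries ΔE = hc/λ = 6.63×10^-34·3.00×10^8/2.26×10^-8 m = 8.801×10^-18 J.
Since ΔE = (3² − 1²)E_1, E_1 = 1.100×10^-18 J, and L = h/√(8m_eE_1) = 2.34×10^-10 m = 0.234 nm.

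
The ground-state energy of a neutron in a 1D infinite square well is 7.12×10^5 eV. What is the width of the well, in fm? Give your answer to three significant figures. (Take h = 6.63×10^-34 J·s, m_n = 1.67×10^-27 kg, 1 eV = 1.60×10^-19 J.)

From E_n = n²h²/(8m_nL²), L = n·h/√(8m_nE_n).
E_1 = 7.12×10^5 eV = 1.139×10^-13 J, so L = 1·6.63×10^-34/√(8·1.67×10^-27·1.139×10^-13) = 1.70×10^-14 m = 17.0 fm.

L = 17.0 fm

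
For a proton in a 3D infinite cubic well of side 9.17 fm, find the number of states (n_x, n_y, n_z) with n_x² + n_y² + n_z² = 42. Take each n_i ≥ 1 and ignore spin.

The level has n_x² + n_y² + n_z² = 42. The ordered positive-integer solutions are (1, 4, 5), (1, 5, 4), (4, 1, 5), (4, 5, 1), (5, 1, 4), (5, 4, 1).
That gives 6 states.

degeneracy = 6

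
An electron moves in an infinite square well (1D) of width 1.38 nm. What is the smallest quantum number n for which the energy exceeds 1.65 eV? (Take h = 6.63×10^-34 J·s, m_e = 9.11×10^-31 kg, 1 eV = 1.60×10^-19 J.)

n = 3

E_1 = h²/(8m_eL²) = 3.167×10^-20 J = 0.1979 eV.
Need n² > 1.65/0.1979 = 8.338, i.e. n > 2.888.
The smallest integer satisfying this is n = 3.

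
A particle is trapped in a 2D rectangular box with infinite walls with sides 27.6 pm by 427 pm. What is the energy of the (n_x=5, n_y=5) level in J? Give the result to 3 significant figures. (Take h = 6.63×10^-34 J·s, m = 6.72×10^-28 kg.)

E = 2.69×10^-18 J

For a 2D rectangular well E = (h²/8m)·Σ n_i²/L_i² = (6.63×10^-34)²/(8·6.72×10^-28) · [5²/(27.6 pm)² + 5²/(427 pm)²].
Evaluating gives E = 2.69×10^-18 J.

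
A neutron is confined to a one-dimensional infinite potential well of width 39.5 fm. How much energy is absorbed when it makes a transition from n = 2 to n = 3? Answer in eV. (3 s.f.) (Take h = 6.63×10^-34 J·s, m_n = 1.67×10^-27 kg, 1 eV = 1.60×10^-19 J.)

|ΔE| = 6.59×10^5 eV

E_1 = h²/(8m_nL²) = 2.109×10^-14 J.
|ΔE| = |2² − 3²|·E_1 = 5·2.109×10^-14 J = 1.055×10^-13 J = 6.59×10^5 eV.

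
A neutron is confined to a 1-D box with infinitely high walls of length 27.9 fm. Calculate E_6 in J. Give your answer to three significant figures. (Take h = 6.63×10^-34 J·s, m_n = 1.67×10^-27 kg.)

E_6 = 1.52×10^-12 J

For an infinite well E_n = n²h²/(8m_nL²), so E_1 = h²/(8m_nL²) = (6.63×10^-34)²/(8·1.67×10^-27·(2.79×10^-14 m)²) = 4.227×10^-14 J.
Then E_6 = 6²·E_1 = 36·4.227×10^-14 J = 1.52×10^-12 J.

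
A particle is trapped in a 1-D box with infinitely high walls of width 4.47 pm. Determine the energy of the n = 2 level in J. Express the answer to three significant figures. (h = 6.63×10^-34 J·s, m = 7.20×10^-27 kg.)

For an infinite well E_n = n²h²/(8mL²), so E_1 = h²/(8mL²) = (6.63×10^-34)²/(8·7.20×10^-27·(4.47×10^-12 m)²) = 3.819×10^-19 J.
Then E_2 = 2²·E_1 = 4·3.819×10^-19 J = 1.53×10^-18 J.

E_2 = 1.53×10^-18 J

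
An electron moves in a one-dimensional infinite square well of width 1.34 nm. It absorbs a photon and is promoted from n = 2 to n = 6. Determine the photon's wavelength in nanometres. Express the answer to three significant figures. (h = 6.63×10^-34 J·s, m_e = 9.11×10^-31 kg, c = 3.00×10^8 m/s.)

E_1 = h²/(8m_eL²) = 3.359×10^-20 J, so ΔE = (6² − 2²)E_1 = 1.075×10^-18 J.
λ = hc/ΔE = (6.63×10^-34·3.00×10^8)/1.075×10^-18 = 1.85×10^-7 m = 185 nm.

λ = 185 nm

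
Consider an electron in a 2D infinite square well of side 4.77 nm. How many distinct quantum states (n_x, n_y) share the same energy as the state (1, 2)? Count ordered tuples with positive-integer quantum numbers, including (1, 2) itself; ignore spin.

The level has n_x² + n_y² = 5. The ordered positive-integer solutions are (1, 2), (2, 1).
That gives 2 states.

degeneracy = 2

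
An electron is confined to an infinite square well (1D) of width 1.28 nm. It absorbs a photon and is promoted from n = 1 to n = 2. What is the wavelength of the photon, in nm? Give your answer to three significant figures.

λ = 1.80×10^3 nm

E_1 = h²/(8m_eL²) = 3.677×10^-20 J, so ΔE = (2² − 1²)E_1 = 1.103×10^-19 J.
λ = hc/ΔE = (6.626×10^-34·2.998×10^8)/1.103×10^-19 = 1.80×10^-6 m = 1.80×10^3 nm.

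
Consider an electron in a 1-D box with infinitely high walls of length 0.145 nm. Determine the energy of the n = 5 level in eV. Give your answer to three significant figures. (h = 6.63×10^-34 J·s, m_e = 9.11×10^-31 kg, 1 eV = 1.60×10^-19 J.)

For an infinite well E_n = n²h²/(8m_eL²), so E_1 = h²/(8m_eL²) = (6.63×10^-34)²/(8·9.11×10^-31·(1.45×10^-10 m)²) = 2.869×10^-18 J.
Then E_5 = 5²·E_1 = 25·2.869×10^-18 J = 7.172×10^-17 J.
Converting, E_5 = 7.172×10^-17 J / (1.60×10^-19 J/eV) = 448 eV.

E_5 = 448 eV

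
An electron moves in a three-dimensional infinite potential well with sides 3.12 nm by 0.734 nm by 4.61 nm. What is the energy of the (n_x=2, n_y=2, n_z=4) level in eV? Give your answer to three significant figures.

For a 3D rectangular well E = (h²/8m_e)·Σ n_i²/L_i² = (6.626×10^-34)²/(8·9.109×10^-31) · [2²/(3.12 nm)² + 2²/(0.734 nm)² + 4²/(4.61 nm)²].
Evaluating gives E = 5.174×10^-19 J = 3.23 eV.

E = 3.23 eV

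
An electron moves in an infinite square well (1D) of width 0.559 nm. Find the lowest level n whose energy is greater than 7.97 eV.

n = 3

E_1 = h²/(8m_eL²) = 1.928×10^-19 J = 1.203 eV.
Need n² > 7.97/1.203 = 6.625, i.e. n > 2.574.
The smallest integer satisfying this is n = 3.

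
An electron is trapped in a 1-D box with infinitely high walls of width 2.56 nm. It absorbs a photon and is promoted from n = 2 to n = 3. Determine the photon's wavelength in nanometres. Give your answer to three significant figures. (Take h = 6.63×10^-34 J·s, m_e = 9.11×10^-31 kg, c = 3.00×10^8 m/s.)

E_1 = h²/(8m_eL²) = 9.203×10^-21 J, so ΔE = (3² − 2²)E_1 = 4.601×10^-20 J.
λ = hc/ΔE = (6.63×10^-34·3.00×10^8)/4.601×10^-20 = 4.32×10^-6 m = 4.32×10^3 nm.

λ = 4.32×10^3 nm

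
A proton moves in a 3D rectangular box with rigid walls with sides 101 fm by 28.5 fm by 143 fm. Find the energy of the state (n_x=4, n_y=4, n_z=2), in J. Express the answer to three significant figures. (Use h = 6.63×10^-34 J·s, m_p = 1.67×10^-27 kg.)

For a 3D rectangular well E = (h²/8m_p)·Σ n_i²/L_i² = (6.63×10^-34)²/(8·1.67×10^-27) · [4²/(101 fm)² + 4²/(28.5 fm)² + 2²/(143 fm)²].
Evaluating gives E = 7.06×10^-13 J.

E = 7.06×10^-13 J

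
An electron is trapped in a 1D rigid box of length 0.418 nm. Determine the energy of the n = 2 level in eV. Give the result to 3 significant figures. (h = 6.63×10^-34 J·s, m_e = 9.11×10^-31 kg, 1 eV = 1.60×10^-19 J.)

E_2 = 8.63 eV

For an infinite well E_n = n²h²/(8m_eL²), so E_1 = h²/(8m_eL²) = (6.63×10^-34)²/(8·9.11×10^-31·(4.18×10^-10 m)²) = 3.452×10^-19 J.
Then E_2 = 2²·E_1 = 4·3.452×10^-19 J = 1.381×10^-18 J.
Converting, E_2 = 1.381×10^-18 J / (1.60×10^-19 J/eV) = 8.63 eV.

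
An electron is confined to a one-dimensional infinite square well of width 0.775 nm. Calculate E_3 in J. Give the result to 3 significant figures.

E_3 = 9.03×10^-19 J

For an infinite well E_n = n²h²/(8m_eL²), so E_1 = h²/(8m_eL²) = (6.626×10^-34)²/(8·9.109×10^-31·(7.75×10^-10 m)²) = 1.003×10^-19 J.
Then E_3 = 3²·E_1 = 9·1.003×10^-19 J = 9.03×10^-19 J.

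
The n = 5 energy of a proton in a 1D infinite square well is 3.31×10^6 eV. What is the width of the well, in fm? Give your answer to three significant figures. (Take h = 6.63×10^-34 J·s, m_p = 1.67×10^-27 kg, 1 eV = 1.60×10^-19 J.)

From E_n = n²h²/(8m_pL²), L = n·h/√(8m_pE_n).
E_5 = 3.31×10^6 eV = 5.296×10^-13 J, so L = 5·6.63×10^-34/√(8·1.67×10^-27·5.296×10^-13) = 3.94×10^-14 m = 39.4 fm.

L = 39.4 fm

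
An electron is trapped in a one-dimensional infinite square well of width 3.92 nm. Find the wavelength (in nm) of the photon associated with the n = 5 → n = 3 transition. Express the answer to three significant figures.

λ = 3.17×10^3 nm

E_1 = h²/(8m_eL²) = 3.921×10^-21 J, so ΔE = (5² − 3²)E_1 = 6.274×10^-20 J.
λ = hc/ΔE = (6.626×10^-34·2.998×10^8)/6.274×10^-20 = 3.17×10^-6 m = 3.17×10^3 nm.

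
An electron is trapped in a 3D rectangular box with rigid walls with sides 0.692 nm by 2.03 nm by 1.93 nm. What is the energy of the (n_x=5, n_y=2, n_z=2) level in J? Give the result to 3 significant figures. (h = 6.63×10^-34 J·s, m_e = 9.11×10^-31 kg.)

For a 3D rectangular well E = (h²/8m_e)·Σ n_i²/L_i² = (6.63×10^-34)²/(8·9.11×10^-31) · [5²/(0.692 nm)² + 2²/(2.03 nm)² + 2²/(1.93 nm)²].
Evaluating gives E = 3.27×10^-18 J.

E = 3.27×10^-18 J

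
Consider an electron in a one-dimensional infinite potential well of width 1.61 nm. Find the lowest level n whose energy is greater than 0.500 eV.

E_1 = h²/(8m_eL²) = 2.324×10^-20 J = 0.1451 eV.
Need n² > 0.500/0.1451 = 3.446, i.e. n > 1.856.
The smallest integer satisfying this is n = 2.

n = 2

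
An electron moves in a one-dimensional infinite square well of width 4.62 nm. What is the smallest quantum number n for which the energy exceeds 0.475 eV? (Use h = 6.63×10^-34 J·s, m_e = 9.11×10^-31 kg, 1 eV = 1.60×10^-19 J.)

n = 6

E_1 = h²/(8m_eL²) = 2.826×10^-21 J = 0.01766 eV.
Need n² > 0.475/0.01766 = 26.90, i.e. n > 5.187.
The smallest integer satisfying this is n = 6.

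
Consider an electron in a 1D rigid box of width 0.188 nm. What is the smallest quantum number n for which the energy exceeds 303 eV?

n = 6

E_1 = h²/(8m_eL²) = 1.705×10^-18 J = 10.64 eV.
Need n² > 303/10.64 = 28.48, i.e. n > 5.337.
The smallest integer satisfying this is n = 6.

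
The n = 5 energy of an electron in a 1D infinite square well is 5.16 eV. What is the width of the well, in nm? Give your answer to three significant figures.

L = 1.35 nm

From E_n = n²h²/(8m_eL²), L = n·h/√(8m_eE_n).
E_5 = 5.16 eV = 8.266×10^-19 J, so L = 5·6.626×10^-34/√(8·9.109×10^-31·8.266×10^-19) = 1.35×10^-9 m = 1.35 nm.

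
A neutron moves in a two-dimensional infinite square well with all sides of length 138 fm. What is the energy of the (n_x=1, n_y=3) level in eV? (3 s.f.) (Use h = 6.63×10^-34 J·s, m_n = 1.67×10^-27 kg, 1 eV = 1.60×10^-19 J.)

E = 1.08×10^5 eV

For a 2D rectangular well E = (h²/8m_n)·Σ n_i²/L_i² = (6.63×10^-34)²/(8·1.67×10^-27) · [1²/(138 fm)² + 3²/(138 fm)²].
Evaluating gives E = 1.728×10^-14 J = 1.08×10^5 eV.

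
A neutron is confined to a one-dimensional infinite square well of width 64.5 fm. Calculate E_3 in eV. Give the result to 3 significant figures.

For an infinite well E_n = n²h²/(8m_nL²), so E_1 = h²/(8m_nL²) = (6.626×10^-34)²/(8·1.675×10^-27·(6.45×10^-14 m)²) = 7.876×10^-15 J.
Then E_3 = 3²·E_1 = 9·7.876×10^-15 J = 7.088×10^-14 J.
Converting, E_3 = 7.088×10^-14 J / (1.602×10^-19 J/eV) = 4.42×10^5 eV.

E_3 = 4.42×10^5 eV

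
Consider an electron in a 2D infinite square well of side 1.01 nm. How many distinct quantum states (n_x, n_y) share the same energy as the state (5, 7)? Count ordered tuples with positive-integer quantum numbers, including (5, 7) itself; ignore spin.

degeneracy = 2

The level has n_x² + n_y² = 74. The ordered positive-integer solutions are (5, 7), (7, 5).
That gives 2 states.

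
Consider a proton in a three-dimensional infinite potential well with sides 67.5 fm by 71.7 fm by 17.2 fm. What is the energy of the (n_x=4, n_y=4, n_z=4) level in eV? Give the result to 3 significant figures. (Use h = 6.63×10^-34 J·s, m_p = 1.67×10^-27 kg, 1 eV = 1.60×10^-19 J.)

E = 1.25×10^7 eV

For a 3D rectangular well E = (h²/8m_p)·Σ n_i²/L_i² = (6.63×10^-34)²/(8·1.67×10^-27) · [4²/(67.5 fm)² + 4²/(71.7 fm)² + 4²/(17.2 fm)²].
Evaluating gives E = 1.997×10^-12 J = 1.25×10^7 eV.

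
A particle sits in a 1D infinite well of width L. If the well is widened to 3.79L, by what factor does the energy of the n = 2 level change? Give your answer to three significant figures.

E_n ∝ 1/L², so the energy scales by 1/3.79² = 0.0696.

0.0696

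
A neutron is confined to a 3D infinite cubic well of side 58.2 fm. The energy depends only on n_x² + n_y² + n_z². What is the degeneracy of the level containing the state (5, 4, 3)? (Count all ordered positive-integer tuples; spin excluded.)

degeneracy = 6

The level has n_x² + n_y² + n_z² = 50. The ordered positive-integer solutions are (3, 4, 5), (3, 5, 4), (4, 3, 5), (4, 5, 3), (5, 3, 4), (5, 4, 3).
That gives 6 states.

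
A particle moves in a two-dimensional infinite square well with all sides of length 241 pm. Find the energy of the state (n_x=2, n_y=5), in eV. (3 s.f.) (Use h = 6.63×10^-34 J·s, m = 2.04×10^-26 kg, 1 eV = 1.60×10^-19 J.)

E = 0.00841 eV

For a 2D rectangular well E = (h²/8m)·Σ n_i²/L_i² = (6.63×10^-34)²/(8·2.04×10^-26) · [2²/(241 pm)² + 5²/(241 pm)²].
Evaluating gives E = 1.345×10^-21 J = 0.00841 eV.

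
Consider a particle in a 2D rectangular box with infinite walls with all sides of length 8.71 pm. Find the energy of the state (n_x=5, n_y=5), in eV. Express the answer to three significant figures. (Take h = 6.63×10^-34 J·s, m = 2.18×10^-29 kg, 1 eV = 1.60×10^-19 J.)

E = 1.04×10^4 eV

For a 2D rectangular well E = (h²/8m)·Σ n_i²/L_i² = (6.63×10^-34)²/(8·2.18×10^-29) · [5²/(8.71 pm)² + 5²/(8.71 pm)²].
Evaluating gives E = 1.661×10^-15 J = 1.04×10^4 eV.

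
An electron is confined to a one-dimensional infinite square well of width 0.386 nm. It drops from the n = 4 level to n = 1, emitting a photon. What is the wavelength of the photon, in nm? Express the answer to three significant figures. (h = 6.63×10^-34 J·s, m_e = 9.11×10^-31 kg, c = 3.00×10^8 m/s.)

λ = 32.8 nm

E_1 = h²/(8m_eL²) = 4.048×10^-19 J, so ΔE = (4² − 1²)E_1 = 6.072×10^-18 J.
λ = hc/ΔE = (6.63×10^-34·3.00×10^8)/6.072×10^-18 = 3.28×10^-8 m = 32.8 nm.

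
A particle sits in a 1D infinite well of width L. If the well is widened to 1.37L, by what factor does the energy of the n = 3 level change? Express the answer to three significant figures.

E_n ∝ 1/L², so the energy scales by 1/1.37² = 0.533.

0.533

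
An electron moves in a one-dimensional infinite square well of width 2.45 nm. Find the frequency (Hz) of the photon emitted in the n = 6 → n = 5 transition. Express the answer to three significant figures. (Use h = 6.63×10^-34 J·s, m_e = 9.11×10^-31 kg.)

f = 1.67×10^14 Hz

E_1 = h²/(8m_eL²) = 1.005×10^-20 J and ΔE = (6² − 5²)E_1 = 1.105×10^-19 J.
f = ΔE/h = 1.105×10^-19/6.63×10^-34 = 1.67×10^14 Hz.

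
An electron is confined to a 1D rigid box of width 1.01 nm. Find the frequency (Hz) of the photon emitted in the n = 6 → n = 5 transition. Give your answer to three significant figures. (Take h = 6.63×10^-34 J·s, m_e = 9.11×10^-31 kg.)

f = 9.81×10^14 Hz

E_1 = h²/(8m_eL²) = 5.913×10^-20 J and ΔE = (6² − 5²)E_1 = 6.504×10^-19 J.
f = ΔE/h = 6.504×10^-19/6.63×10^-34 = 9.81×10^14 Hz.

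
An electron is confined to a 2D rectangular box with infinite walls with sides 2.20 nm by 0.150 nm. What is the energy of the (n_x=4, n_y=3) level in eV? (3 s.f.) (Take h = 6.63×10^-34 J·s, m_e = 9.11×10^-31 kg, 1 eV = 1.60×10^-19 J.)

E = 152 eV

For a 2D rectangular well E = (h²/8m_e)·Σ n_i²/L_i² = (6.63×10^-34)²/(8·9.11×10^-31) · [4²/(2.20 nm)² + 3²/(0.150 nm)²].
Evaluating gives E = 2.433×10^-17 J = 152 eV.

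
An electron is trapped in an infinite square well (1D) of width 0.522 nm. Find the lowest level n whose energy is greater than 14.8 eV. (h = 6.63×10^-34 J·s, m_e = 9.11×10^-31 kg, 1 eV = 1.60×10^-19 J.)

n = 4

E_1 = h²/(8m_eL²) = 2.213×10^-19 J = 1.383 eV.
Need n² > 14.8/1.383 = 10.70, i.e. n > 3.271.
The smallest integer satisfying this is n = 4.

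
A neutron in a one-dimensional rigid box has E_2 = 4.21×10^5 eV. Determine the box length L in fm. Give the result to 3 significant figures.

L = 44.1 fm

From E_n = n²h²/(8m_nL²), L = n·h/√(8m_nE_n).
E_2 = 4.21×10^5 eV = 6.744×10^-14 J, so L = 2·6.626×10^-34/√(8·1.675×10^-27·6.744×10^-14) = 4.41×10^-14 m = 44.1 fm.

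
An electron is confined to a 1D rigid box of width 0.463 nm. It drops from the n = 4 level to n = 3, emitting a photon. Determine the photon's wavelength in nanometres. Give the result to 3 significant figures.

E_1 = h²/(8m_eL²) = 2.810×10^-19 J, so ΔE = (4² − 3²)E_1 = 1.967×10^-18 J.
λ = hc/ΔE = (6.626×10^-34·2.998×10^8)/1.967×10^-18 = 1.01×10^-7 m = 101 nm.

λ = 101 nm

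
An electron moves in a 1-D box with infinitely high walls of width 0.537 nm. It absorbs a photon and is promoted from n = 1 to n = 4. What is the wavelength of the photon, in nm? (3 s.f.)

E_1 = h²/(8m_eL²) = 2.089×10^-19 J, so ΔE = (4² − 1²)E_1 = 3.133×10^-18 J.
λ = hc/ΔE = (6.626×10^-34·2.998×10^8)/3.133×10^-18 = 6.34×10^-8 m = 63.4 nm.

λ = 63.4 nm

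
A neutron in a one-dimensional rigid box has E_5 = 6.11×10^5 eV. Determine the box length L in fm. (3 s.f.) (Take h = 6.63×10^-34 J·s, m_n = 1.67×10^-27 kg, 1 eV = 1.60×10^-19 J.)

From E_n = n²h²/(8m_nL²), L = n·h/√(8m_nE_n).
E_5 = 6.11×10^5 eV = 9.776×10^-14 J, so L = 5·6.63×10^-34/√(8·1.67×10^-27·9.776×10^-14) = 9.17×10^-14 m = 91.7 fm.

L = 91.7 fm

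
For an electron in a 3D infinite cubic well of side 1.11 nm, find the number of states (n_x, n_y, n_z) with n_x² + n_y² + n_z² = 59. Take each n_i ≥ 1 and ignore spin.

degeneracy = 9

The level has n_x² + n_y² + n_z² = 59. The ordered positive-integer solutions are (1, 3, 7), (1, 7, 3), (3, 1, 7), (3, 5, 5), (3, 7, 1), (5, 3, 5), (5, 5, 3), (7, 1, 3), (7, 3, 1).
That gives 9 states.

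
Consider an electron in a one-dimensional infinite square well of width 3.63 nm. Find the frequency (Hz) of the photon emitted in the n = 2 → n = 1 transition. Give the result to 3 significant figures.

E_1 = h²/(8m_eL²) = 4.572×10^-21 J and ΔE = (2² − 1²)E_1 = 1.372×10^-20 J.
f = ΔE/h = 1.372×10^-20/6.626×10^-34 = 2.07×10^13 Hz.

f = 2.07×10^13 Hz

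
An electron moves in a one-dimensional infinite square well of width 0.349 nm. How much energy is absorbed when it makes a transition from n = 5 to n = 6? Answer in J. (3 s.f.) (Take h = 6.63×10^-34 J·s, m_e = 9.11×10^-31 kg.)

E_1 = h²/(8m_eL²) = 4.952×10^-19 J.
|ΔE| = |5² − 6²|·E_1 = 11·4.952×10^-19 J = 5.45×10^-18 J.

|ΔE| = 5.45×10^-18 J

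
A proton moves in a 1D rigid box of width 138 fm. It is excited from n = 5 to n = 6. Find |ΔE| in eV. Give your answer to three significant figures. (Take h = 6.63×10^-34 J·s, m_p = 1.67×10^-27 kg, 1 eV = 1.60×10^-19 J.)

|ΔE| = 1.19×10^5 eV

E_1 = h²/(8m_pL²) = 1.728×10^-15 J.
|ΔE| = |5² − 6²|·E_1 = 11·1.728×10^-15 J = 1.901×10^-14 J = 1.19×10^5 eV.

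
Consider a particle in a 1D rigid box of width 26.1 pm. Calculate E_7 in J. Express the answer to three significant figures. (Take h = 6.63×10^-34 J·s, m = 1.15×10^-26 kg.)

For an infinite well E_n = n²h²/(8mL²), so E_1 = h²/(8mL²) = (6.63×10^-34)²/(8·1.15×10^-26·(2.61×10^-11 m)²) = 7.014×10^-21 J.
Then E_7 = 7²·E_1 = 49·7.014×10^-21 J = 3.44×10^-19 J.

E_7 = 3.44×10^-19 J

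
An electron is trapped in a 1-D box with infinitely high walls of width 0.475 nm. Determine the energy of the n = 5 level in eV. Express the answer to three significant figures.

For an infinite well E_n = n²h²/(8m_eL²), so E_1 = h²/(8m_eL²) = (6.626×10^-34)²/(8·9.109×10^-31·(4.75×10^-10 m)²) = 2.670×10^-19 J.
Then E_5 = 5²·E_1 = 25·2.670×10^-19 J = 6.675×10^-18 J.
Converting, E_5 = 6.675×10^-18 J / (1.602×10^-19 J/eV) = 41.7 eV.

E_5 = 41.7 eV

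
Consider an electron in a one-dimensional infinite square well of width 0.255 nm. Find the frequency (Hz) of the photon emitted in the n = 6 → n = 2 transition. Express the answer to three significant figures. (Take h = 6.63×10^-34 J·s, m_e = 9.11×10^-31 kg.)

E_1 = h²/(8m_eL²) = 9.276×10^-19 J and ΔE = (6² − 2²)E_1 = 2.968×10^-17 J.
f = ΔE/h = 2.968×10^-17/6.63×10^-34 = 4.48×10^16 Hz.

f = 4.48×10^16 Hz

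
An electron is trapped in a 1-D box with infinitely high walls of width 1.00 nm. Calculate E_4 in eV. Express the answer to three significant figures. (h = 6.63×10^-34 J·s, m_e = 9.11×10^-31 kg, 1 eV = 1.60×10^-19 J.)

For an infinite well E_n = n²h²/(8m_eL²), so E_1 = h²/(8m_eL²) = (6.63×10^-34)²/(8·9.11×10^-31·(1.00×10^-9 m)²) = 6.031×10^-20 J.
Then E_4 = 4²·E_1 = 16·6.031×10^-20 J = 9.650×10^-19 J.
Converting, E_4 = 9.650×10^-19 J / (1.60×10^-19 J/eV) = 6.03 eV.

E_4 = 6.03 eV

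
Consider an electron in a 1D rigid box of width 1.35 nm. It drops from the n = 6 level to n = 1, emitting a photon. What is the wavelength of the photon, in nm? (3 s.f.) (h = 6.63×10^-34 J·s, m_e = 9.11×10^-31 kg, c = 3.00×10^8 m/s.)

E_1 = h²/(8m_eL²) = 3.309×10^-20 J, so ΔE = (6² − 1²)E_1 = 1.158×10^-18 J.
λ = hc/ΔE = (6.63×10^-34·3.00×10^8)/1.158×10^-18 = 1.72×10^-7 m = 172 nm.

λ = 172 nm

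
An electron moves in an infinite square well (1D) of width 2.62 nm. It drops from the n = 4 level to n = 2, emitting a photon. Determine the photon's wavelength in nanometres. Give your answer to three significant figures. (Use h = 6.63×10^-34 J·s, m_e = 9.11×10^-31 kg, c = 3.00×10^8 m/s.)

E_1 = h²/(8m_eL²) = 8.787×10^-21 J, so ΔE = (4² − 2²)E_1 = 1.054×10^-19 J.
λ = hc/ΔE = (6.63×10^-34·3.00×10^8)/1.054×10^-19 = 1.89×10^-6 m = 1.89×10^3 nm.

λ = 1.89×10^3 nm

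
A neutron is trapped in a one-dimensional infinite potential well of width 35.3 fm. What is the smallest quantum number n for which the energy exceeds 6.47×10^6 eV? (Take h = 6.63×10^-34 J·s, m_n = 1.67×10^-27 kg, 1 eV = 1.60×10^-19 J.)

E_1 = h²/(8m_nL²) = 2.640×10^-14 J = 1.650×10^5 eV.
Need n² > 6.47×10^6/1.650×10^5 = 39.21, i.e. n > 6.262.
The smallest integer satisfying this is n = 7.

n = 7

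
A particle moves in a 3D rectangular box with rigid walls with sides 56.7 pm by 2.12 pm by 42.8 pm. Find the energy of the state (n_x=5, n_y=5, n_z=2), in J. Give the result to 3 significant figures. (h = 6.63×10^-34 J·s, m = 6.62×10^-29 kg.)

E = 4.63×10^-15 J

For a 3D rectangular well E = (h²/8m)·Σ n_i²/L_i² = (6.63×10^-34)²/(8·6.62×10^-29) · [5²/(56.7 pm)² + 5²/(2.12 pm)² + 2²/(42.8 pm)²].
Evaluating gives E = 4.63×10^-15 J.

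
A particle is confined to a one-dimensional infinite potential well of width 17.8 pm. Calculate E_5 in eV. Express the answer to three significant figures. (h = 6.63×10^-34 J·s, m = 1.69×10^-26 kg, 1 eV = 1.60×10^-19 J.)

For an infinite well E_n = n²h²/(8mL²), so E_1 = h²/(8mL²) = (6.63×10^-34)²/(8·1.69×10^-26·(1.78×10^-11 m)²) = 1.026×10^-20 J.
Then E_5 = 5²·E_1 = 25·1.026×10^-20 J = 2.565×10^-19 J.
Converting, E_5 = 2.565×10^-19 J / (1.60×10^-19 J/eV) = 1.60 eV.

E_5 = 1.60 eV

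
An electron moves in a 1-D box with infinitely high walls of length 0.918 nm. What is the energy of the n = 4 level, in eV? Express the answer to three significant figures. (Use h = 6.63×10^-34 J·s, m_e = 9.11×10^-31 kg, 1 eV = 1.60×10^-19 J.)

E_4 = 7.16 eV

For an infinite well E_n = n²h²/(8m_eL²), so E_1 = h²/(8m_eL²) = (6.63×10^-34)²/(8·9.11×10^-31·(9.18×10^-10 m)²) = 7.157×10^-20 J.
Then E_4 = 4²·E_1 = 16·7.157×10^-20 J = 1.145×10^-18 J.
Converting, E_4 = 1.145×10^-18 J / (1.60×10^-19 J/eV) = 7.16 eV.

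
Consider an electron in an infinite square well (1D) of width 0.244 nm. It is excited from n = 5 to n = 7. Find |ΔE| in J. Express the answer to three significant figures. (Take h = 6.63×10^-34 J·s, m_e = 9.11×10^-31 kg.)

|ΔE| = 2.43×10^-17 J

E_1 = h²/(8m_eL²) = 1.013×10^-18 J.
|ΔE| = |5² − 7²|·E_1 = 24·1.013×10^-18 J = 2.43×10^-17 J.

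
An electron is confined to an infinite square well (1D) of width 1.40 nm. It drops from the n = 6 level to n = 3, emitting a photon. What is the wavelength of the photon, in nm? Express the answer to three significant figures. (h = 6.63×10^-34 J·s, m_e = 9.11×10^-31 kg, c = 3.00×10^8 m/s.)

E_1 = h²/(8m_eL²) = 3.077×10^-20 J, so ΔE = (6² − 3²)E_1 = 8.308×10^-19 J.
λ = hc/ΔE = (6.63×10^-34·3.00×10^8)/8.308×10^-19 = 2.39×10^-7 m = 239 nm.

λ = 239 nm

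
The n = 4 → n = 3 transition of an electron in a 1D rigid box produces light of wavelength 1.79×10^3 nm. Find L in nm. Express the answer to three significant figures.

L = 1.95 nm

The photon carries ΔE = hc/λ = 6.626×10^-34·2.998×10^8/1.79×10^-6 m = 1.110×10^-19 J.
Since ΔE = (4² − 3²)E_1, E_1 = 1.586×10^-20 J, and L = h/√(8m_eE_1) = 1.95×10^-9 m = 1.95 nm.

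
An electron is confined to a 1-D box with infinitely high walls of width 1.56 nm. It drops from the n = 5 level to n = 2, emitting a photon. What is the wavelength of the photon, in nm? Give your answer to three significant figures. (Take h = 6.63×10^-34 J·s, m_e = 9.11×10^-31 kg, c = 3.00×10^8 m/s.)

λ = 382 nm

E_1 = h²/(8m_eL²) = 2.478×10^-20 J, so ΔE = (5² − 2²)E_1 = 5.204×10^-19 J.
λ = hc/ΔE = (6.63×10^-34·3.00×10^8)/5.204×10^-19 = 3.82×10^-7 m = 382 nm.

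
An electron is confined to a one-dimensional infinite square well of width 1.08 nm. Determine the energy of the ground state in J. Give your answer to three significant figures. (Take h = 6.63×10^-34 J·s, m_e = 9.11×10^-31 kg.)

For an infinite well E_n = n²h²/(8m_eL²), so E_1 = h²/(8m_eL²) = (6.63×10^-34)²/(8·9.11×10^-31·(1.08×10^-9 m)²) = 5.171×10^-20 J.

E_1 = 5.17×10^-20 J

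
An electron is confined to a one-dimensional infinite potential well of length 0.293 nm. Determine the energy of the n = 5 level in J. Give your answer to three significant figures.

For an infinite well E_n = n²h²/(8m_eL²), so E_1 = h²/(8m_eL²) = (6.626×10^-34)²/(8·9.109×10^-31·(2.93×10^-10 m)²) = 7.018×10^-19 J.
Then E_5 = 5²·E_1 = 25·7.018×10^-19 J = 1.75×10^-17 J.

E_5 = 1.75×10^-17 J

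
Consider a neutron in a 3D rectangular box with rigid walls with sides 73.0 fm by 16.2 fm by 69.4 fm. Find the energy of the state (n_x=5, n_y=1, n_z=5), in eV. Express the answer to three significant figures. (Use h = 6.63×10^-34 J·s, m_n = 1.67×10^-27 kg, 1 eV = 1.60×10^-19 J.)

E = 2.82×10^6 eV

For a 3D rectangular well E = (h²/8m_n)·Σ n_i²/L_i² = (6.63×10^-34)²/(8·1.67×10^-27) · [5²/(73.0 fm)² + 1²/(16.2 fm)² + 5²/(69.4 fm)²].
Evaluating gives E = 4.505×10^-13 J = 2.82×10^6 eV.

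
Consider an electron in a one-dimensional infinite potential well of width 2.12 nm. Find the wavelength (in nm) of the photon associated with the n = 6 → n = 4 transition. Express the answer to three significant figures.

λ = 741 nm

E_1 = h²/(8m_eL²) = 1.341×10^-20 J, so ΔE = (6² − 4²)E_1 = 2.682×10^-19 J.
λ = hc/ΔE = (6.626×10^-34·2.998×10^8)/2.682×10^-19 = 7.41×10^-7 m = 741 nm.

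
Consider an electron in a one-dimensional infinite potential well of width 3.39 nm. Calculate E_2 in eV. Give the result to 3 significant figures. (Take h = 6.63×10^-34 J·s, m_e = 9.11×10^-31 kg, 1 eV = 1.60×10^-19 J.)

For an infinite well E_n = n²h²/(8m_eL²), so E_1 = h²/(8m_eL²) = (6.63×10^-34)²/(8·9.11×10^-31·(3.39×10^-9 m)²) = 5.248×10^-21 J.
Then E_2 = 2²·E_1 = 4·5.248×10^-21 J = 2.099×10^-20 J.
Converting, E_2 = 2.099×10^-20 J / (1.60×10^-19 J/eV) = 0.131 eV.

E_2 = 0.131 eV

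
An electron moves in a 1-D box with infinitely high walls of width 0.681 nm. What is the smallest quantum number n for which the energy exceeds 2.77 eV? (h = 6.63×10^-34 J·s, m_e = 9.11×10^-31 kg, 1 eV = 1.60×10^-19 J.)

E_1 = h²/(8m_eL²) = 1.301×10^-19 J = 0.8131 eV.
Need n² > 2.77/0.8131 = 3.407, i.e. n > 1.846.
The smallest integer satisfying this is n = 2.

n = 2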